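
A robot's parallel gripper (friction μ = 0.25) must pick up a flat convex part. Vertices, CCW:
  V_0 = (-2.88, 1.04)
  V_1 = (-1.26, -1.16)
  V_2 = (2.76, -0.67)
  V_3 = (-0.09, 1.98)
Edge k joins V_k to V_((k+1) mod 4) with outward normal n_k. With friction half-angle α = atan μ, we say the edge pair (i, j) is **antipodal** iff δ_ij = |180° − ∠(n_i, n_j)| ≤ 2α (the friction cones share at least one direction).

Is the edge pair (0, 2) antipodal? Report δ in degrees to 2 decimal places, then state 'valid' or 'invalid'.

α = atan 0.25 = 14.04°;  2α = 28.07°
edge 0: e_0 = (+1.62, -2.20);  n_0 = (-0.8052, -0.5929)
edge 2: e_2 = (-2.85, +2.65);  n_2 = (+0.6809, +0.7323)
∠(n_0, n_2) = 169.28°
δ = |180° − 169.28°| = 10.72°
10.72° ≤ 2α = 28.07°  →  valid

δ = 10.72°, valid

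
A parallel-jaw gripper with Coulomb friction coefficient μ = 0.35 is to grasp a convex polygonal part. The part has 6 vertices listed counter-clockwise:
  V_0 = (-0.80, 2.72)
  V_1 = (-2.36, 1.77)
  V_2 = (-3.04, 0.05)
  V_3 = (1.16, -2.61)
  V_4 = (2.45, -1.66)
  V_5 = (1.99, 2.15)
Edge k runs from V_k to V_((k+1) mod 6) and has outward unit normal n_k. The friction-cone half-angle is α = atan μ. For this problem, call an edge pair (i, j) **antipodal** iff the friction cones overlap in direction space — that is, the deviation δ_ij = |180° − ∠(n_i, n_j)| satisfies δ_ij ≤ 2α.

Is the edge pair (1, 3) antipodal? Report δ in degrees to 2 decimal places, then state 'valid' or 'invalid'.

α = atan 0.35 = 19.29°;  2α = 38.58°
edge 1: e_1 = (-0.68, -1.72);  n_1 = (-0.9300, +0.3677)
edge 3: e_3 = (+1.29, +0.95);  n_3 = (+0.5930, -0.8052)
∠(n_1, n_3) = 147.94°
δ = |180° − 147.94°| = 32.06°
32.06° ≤ 2α = 38.58°  →  valid

δ = 32.06°, valid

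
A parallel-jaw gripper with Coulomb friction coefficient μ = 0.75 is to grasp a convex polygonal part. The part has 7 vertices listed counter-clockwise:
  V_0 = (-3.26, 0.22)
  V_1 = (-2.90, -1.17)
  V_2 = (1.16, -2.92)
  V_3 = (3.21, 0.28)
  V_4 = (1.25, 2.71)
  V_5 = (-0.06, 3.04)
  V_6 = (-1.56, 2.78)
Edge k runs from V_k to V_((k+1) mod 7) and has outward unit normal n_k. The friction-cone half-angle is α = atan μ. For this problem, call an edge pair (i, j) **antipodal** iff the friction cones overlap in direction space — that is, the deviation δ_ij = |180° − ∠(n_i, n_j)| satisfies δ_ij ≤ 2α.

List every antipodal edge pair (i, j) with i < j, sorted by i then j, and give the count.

α = atan 0.75 = 36.87°;  2α = 73.74°
n_0 = (-0.9681, -0.2507)
n_1 = (-0.3958, -0.9183)
n_2 = (+0.8420, -0.5394)
n_3 = (+0.7784, +0.6278)
n_4 = (+0.2443, +0.9697)
n_5 = (-0.1708, +0.9853)
n_6 = (-0.8331, +0.5532)
  (0,1): δ = 127.84°  ·
  (0,2): δ = 47.16°  ✓
  (0,3): δ = 24.37°  ✓
  (0,4): δ = 61.34°  ✓
  (0,5): δ = 85.31°  ·
  (0,6): δ = 131.89°  ·
  (1,2): δ = 99.33°  ·
  (1,3): δ = 27.79°  ✓
  (1,4): δ = 9.18°  ✓
  (1,5): δ = 33.15°  ✓
  (1,6): δ = 79.73°  ·
  (2,3): δ = 108.47°  ·
  (2,4): δ = 71.49°  ✓
  (2,5): δ = 47.52°  ✓
  (2,6): δ = 0.94°  ✓
  (3,4): δ = 143.03°  ·
  (3,5): δ = 119.06°  ·
  (3,6): δ = 72.48°  ✓
  (4,5): δ = 156.03°  ·
  (4,6): δ = 109.45°  ·
  (5,6): δ = 133.42°  ·
antipodal pairs: 10

count = 10; pairs: (0,2), (0,3), (0,4), (1,3), (1,4), (1,5), (2,4), (2,5), (2,6), (3,6)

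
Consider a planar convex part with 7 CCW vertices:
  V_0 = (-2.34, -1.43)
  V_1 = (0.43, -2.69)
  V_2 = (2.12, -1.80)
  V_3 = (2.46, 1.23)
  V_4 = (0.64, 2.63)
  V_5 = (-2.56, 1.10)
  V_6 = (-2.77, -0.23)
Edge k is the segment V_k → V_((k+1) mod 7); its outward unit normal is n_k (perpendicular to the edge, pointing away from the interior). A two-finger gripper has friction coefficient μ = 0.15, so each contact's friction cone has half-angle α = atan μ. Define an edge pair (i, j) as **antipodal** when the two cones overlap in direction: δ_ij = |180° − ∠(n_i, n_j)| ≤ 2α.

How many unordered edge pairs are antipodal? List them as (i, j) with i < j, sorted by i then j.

α = atan 0.15 = 8.53°;  2α = 17.06°
n_0 = (-0.4141, -0.9103)
n_1 = (+0.4660, -0.8848)
n_2 = (+0.9938, -0.1115)
n_3 = (+0.6097, +0.7926)
n_4 = (-0.4314, +0.9022)
n_5 = (-0.9878, +0.1560)
n_6 = (-0.9414, -0.3373)
  (0,1): δ = 127.77°  ·
  (0,2): δ = 71.94°  ·
  (0,3): δ = 13.11°  ✓
  (0,4): δ = 50.01°  ·
  (0,5): δ = 105.49°  ·
  (0,6): δ = 134.17°  ·
  (1,2): δ = 124.17°  ·
  (1,3): δ = 65.34°  ·
  (1,4): δ = 2.22°  ✓
  (1,5): δ = 53.25°  ·
  (1,6): δ = 81.94°  ·
  (2,3): δ = 121.17°  ·
  (2,4): δ = 58.04°  ·
  (2,5): δ = 2.57°  ✓
  (2,6): δ = 26.12°  ·
  (3,4): δ = 116.88°  ·
  (3,5): δ = 61.40°  ·
  (3,6): δ = 32.72°  ·
  (4,5): δ = 124.53°  ·
  (4,6): δ = 95.84°  ·
  (5,6): δ = 151.31°  ·
antipodal pairs: 3

count = 3; pairs: (0,3), (1,4), (2,5)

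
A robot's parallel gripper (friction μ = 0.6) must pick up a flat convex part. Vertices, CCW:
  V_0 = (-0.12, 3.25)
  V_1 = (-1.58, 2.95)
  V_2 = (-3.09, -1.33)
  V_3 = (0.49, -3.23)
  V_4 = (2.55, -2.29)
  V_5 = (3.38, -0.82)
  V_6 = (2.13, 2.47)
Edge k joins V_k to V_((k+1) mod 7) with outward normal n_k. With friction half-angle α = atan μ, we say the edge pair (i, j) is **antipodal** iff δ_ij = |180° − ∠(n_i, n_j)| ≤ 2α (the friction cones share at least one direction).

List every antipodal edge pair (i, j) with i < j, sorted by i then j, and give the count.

α = atan 0.6 = 30.96°;  2α = 61.93°
n_0 = (-0.2013, +0.9795)
n_1 = (-0.9430, +0.3327)
n_2 = (-0.4688, -0.8833)
n_3 = (+0.4151, -0.9098)
n_4 = (+0.8708, -0.4917)
n_5 = (+0.9348, +0.3552)
n_6 = (+0.3275, +0.9448)
  (0,1): δ = 121.04°  ·
  (0,2): δ = 39.57°  ✓
  (0,3): δ = 12.92°  ✓
  (0,4): δ = 48.94°  ✓
  (0,5): δ = 99.19°  ·
  (0,6): δ = 149.27°  ·
  (1,2): δ = 98.52°  ·
  (1,3): δ = 46.04°  ✓
  (1,4): δ = 10.02°  ✓
  (1,5): δ = 40.24°  ✓
  (1,6): δ = 90.31°  ·
  (2,3): δ = 127.52°  ·
  (2,4): δ = 91.49°  ·
  (2,5): δ = 41.24°  ✓
  (2,6): δ = 8.84°  ✓
  (3,4): δ = 143.98°  ·
  (3,5): δ = 93.72°  ·
  (3,6): δ = 43.65°  ✓
  (4,5): δ = 129.75°  ·
  (4,6): δ = 79.67°  ·
  (5,6): δ = 129.92°  ·
antipodal pairs: 9

count = 9; pairs: (0,2), (0,3), (0,4), (1,3), (1,4), (1,5), (2,5), (2,6), (3,6)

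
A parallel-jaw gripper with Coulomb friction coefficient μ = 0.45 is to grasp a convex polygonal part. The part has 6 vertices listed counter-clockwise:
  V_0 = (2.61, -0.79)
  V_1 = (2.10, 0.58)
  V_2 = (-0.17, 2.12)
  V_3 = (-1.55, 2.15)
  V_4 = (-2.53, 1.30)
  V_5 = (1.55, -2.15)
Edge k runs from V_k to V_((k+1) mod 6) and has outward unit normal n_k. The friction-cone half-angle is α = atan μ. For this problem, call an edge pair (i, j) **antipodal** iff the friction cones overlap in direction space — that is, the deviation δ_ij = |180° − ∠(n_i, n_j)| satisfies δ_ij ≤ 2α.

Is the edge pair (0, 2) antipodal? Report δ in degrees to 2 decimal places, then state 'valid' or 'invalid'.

α = atan 0.45 = 24.23°;  2α = 48.46°
edge 0: e_0 = (-0.51, +1.37);  n_0 = (+0.9372, +0.3489)
edge 2: e_2 = (-1.38, +0.03);  n_2 = (+0.0217, +0.9998)
∠(n_0, n_2) = 68.34°
δ = |180° − 68.34°| = 111.66°
111.66° > 2α = 48.46°  →  invalid

δ = 111.66°, invalid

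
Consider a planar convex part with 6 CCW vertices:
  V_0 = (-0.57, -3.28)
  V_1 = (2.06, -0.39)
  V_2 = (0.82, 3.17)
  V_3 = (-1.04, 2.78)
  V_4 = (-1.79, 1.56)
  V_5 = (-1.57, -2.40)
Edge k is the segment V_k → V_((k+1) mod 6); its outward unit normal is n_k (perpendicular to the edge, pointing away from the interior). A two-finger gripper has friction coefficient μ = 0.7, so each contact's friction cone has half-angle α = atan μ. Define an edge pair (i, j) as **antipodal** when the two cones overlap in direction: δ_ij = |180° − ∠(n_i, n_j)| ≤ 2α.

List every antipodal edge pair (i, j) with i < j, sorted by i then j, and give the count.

count = 7; pairs: (0,2), (0,3), (0,4), (1,3), (1,4), (1,5), (2,5)

α = atan 0.7 = 34.99°;  2α = 69.98°
n_0 = (+0.7396, -0.6731)
n_1 = (+0.9444, +0.3289)
n_2 = (-0.2052, +0.9787)
n_3 = (-0.8519, +0.5237)
n_4 = (-0.9985, -0.0555)
n_5 = (-0.6606, -0.7507)
  (0,1): δ = 118.49°  ·
  (0,2): δ = 35.85°  ✓
  (0,3): δ = 10.72°  ✓
  (0,4): δ = 45.48°  ✓
  (0,5): δ = 90.96°  ·
  (1,2): δ = 97.36°  ·
  (1,3): δ = 50.79°  ✓
  (1,4): δ = 16.02°  ✓
  (1,5): δ = 29.45°  ✓
  (2,3): δ = 133.42°  ·
  (2,4): δ = 98.66°  ·
  (2,5): δ = 53.19°  ✓
  (3,4): δ = 145.24°  ·
  (3,5): δ = 99.77°  ·
  (4,5): δ = 134.53°  ·
antipodal pairs: 7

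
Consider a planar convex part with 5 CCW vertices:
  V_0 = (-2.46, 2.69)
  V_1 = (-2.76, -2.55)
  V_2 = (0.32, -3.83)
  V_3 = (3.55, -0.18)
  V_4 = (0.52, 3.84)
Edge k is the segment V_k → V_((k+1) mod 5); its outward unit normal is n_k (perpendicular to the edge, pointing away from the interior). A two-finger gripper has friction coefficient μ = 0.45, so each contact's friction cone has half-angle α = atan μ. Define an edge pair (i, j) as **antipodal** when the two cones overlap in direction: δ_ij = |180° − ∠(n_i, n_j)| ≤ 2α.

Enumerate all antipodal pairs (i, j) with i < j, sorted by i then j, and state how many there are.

count = 5; pairs: (0,2), (0,3), (1,3), (1,4), (2,4)

α = atan 0.45 = 24.23°;  2α = 48.46°
n_0 = (-0.9984, +0.0572)
n_1 = (-0.3838, -0.9234)
n_2 = (+0.7489, -0.6627)
n_3 = (+0.7986, +0.6019)
n_4 = (-0.3600, +0.9329)
  (0,1): δ = 109.29°  ·
  (0,2): δ = 38.23°  ✓
  (0,3): δ = 40.28°  ✓
  (0,4): δ = 114.38°  ·
  (1,2): δ = 108.94°  ·
  (1,3): δ = 30.43°  ✓
  (1,4): δ = 43.67°  ✓
  (2,3): δ = 101.49°  ·
  (2,4): δ = 27.39°  ✓
  (3,4): δ = 105.90°  ·
antipodal pairs: 5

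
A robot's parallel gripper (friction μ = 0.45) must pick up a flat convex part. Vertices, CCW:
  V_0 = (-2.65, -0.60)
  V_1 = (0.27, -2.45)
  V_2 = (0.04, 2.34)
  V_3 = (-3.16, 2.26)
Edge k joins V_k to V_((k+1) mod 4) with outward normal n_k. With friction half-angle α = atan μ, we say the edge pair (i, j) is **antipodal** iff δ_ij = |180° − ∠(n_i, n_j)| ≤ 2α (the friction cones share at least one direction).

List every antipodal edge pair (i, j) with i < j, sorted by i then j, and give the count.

α = atan 0.45 = 24.23°;  2α = 48.46°
n_0 = (-0.5352, -0.8447)
n_1 = (+0.9988, +0.0480)
n_2 = (-0.0250, +0.9997)
n_3 = (-0.9845, -0.1756)
  (0,1): δ = 54.89°  ·
  (0,2): δ = 33.79°  ✓
  (0,3): δ = 132.47°  ·
  (1,2): δ = 91.32°  ·
  (1,3): δ = 7.36°  ✓
  (2,3): δ = 81.32°  ·
antipodal pairs: 2

count = 2; pairs: (0,2), (1,3)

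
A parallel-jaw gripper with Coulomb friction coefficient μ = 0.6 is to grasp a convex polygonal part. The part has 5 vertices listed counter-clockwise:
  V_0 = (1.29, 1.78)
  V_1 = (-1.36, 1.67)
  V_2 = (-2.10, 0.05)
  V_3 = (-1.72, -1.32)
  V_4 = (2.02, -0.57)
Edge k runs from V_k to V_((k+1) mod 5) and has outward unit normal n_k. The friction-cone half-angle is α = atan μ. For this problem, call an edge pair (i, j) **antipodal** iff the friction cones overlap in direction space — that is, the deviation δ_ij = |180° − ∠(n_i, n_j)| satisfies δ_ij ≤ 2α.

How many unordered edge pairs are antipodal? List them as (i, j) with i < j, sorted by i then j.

count = 4; pairs: (0,3), (1,3), (1,4), (2,4)

α = atan 0.6 = 30.96°;  2α = 61.93°
n_0 = (-0.0415, +0.9991)
n_1 = (-0.9096, +0.4155)
n_2 = (-0.9636, -0.2673)
n_3 = (+0.1966, -0.9805)
n_4 = (+0.9550, +0.2967)
  (0,1): δ = 116.93°  ·
  (0,2): δ = 76.87°  ·
  (0,3): δ = 8.96°  ✓
  (0,4): δ = 104.88°  ·
  (1,2): δ = 139.95°  ·
  (1,3): δ = 54.11°  ✓
  (1,4): δ = 41.81°  ✓
  (2,3): δ = 94.16°  ·
  (2,4): δ = 1.75°  ✓
  (3,4): δ = 84.08°  ·
antipodal pairs: 4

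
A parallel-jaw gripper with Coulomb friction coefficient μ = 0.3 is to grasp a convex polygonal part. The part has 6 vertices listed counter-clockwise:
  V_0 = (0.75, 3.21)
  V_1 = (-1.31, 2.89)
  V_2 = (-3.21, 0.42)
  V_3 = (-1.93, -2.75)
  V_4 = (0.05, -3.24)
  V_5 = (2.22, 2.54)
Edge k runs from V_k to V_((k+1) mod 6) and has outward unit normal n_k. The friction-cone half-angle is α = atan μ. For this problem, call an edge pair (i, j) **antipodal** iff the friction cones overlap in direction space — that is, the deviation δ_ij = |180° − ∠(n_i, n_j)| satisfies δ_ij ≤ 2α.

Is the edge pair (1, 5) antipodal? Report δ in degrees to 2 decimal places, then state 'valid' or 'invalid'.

α = atan 0.3 = 16.70°;  2α = 33.40°
edge 1: e_1 = (-1.90, -2.47);  n_1 = (-0.7926, +0.6097)
edge 5: e_5 = (-1.47, +0.67);  n_5 = (+0.4147, +0.9099)
∠(n_1, n_5) = 76.93°
δ = |180° − 76.93°| = 103.07°
103.07° > 2α = 33.40°  →  invalid

δ = 103.07°, invalid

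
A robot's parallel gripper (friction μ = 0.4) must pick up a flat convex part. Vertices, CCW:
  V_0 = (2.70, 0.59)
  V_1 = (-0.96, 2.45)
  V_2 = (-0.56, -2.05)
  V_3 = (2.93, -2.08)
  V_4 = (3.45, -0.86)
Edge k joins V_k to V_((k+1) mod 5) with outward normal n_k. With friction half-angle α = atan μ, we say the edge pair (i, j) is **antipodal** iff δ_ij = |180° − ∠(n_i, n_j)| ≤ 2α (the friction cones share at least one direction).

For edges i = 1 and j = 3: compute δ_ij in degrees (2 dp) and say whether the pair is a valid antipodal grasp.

α = atan 0.4 = 21.80°;  2α = 43.60°
edge 1: e_1 = (+0.40, -4.50);  n_1 = (-0.9961, -0.0885)
edge 3: e_3 = (+0.52, +1.22);  n_3 = (+0.9199, -0.3921)
∠(n_1, n_3) = 151.84°
δ = |180° − 151.84°| = 28.16°
28.16° ≤ 2α = 43.60°  →  valid

δ = 28.16°, valid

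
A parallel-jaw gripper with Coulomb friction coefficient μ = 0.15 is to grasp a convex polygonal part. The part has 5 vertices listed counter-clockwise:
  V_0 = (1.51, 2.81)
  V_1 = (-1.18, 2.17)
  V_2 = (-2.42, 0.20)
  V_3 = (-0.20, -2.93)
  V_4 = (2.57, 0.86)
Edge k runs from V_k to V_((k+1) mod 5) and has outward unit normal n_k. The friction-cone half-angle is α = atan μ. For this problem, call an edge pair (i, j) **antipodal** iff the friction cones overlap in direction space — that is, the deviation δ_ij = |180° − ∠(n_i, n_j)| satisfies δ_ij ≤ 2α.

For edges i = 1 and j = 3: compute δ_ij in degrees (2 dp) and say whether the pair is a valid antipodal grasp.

α = atan 0.15 = 8.53°;  2α = 17.06°
edge 1: e_1 = (-1.24, -1.97);  n_1 = (-0.8463, +0.5327)
edge 3: e_3 = (+2.77, +3.79);  n_3 = (+0.8074, -0.5901)
∠(n_1, n_3) = 176.03°
δ = |180° − 176.03°| = 3.97°
3.97° ≤ 2α = 17.06°  →  valid

δ = 3.97°, valid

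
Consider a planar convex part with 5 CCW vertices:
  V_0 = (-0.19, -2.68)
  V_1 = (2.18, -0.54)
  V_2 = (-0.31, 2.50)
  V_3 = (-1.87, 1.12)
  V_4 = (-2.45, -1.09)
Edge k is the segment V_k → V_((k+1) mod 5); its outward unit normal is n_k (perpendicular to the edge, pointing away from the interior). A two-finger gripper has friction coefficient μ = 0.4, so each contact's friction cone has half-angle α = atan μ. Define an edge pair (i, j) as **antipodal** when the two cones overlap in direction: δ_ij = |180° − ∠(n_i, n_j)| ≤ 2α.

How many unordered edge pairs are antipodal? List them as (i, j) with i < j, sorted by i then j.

count = 3; pairs: (0,2), (0,3), (1,4)

α = atan 0.4 = 21.80°;  2α = 43.60°
n_0 = (+0.6702, -0.7422)
n_1 = (+0.7736, +0.6337)
n_2 = (-0.6626, +0.7490)
n_3 = (-0.9672, +0.2538)
n_4 = (-0.5754, -0.8179)
  (0,1): δ = 92.76°  ·
  (0,2): δ = 0.58°  ✓
  (0,3): δ = 33.21°  ✓
  (0,4): δ = 102.79°  ·
  (1,2): δ = 87.82°  ·
  (1,3): δ = 54.03°  ·
  (1,4): δ = 15.55°  ✓
  (2,3): δ = 146.20°  ·
  (2,4): δ = 76.62°  ·
  (3,4): δ = 110.42°  ·
antipodal pairs: 3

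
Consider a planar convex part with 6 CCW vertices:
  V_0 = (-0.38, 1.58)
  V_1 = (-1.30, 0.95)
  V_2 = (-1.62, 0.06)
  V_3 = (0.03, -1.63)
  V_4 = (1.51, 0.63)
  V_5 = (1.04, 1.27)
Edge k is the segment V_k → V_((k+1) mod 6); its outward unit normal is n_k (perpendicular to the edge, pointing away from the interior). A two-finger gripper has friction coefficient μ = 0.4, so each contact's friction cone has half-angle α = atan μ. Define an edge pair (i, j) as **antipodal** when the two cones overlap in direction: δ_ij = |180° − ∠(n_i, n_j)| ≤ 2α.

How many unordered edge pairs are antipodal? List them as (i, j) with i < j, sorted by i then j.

count = 4; pairs: (0,3), (1,3), (2,4), (2,5)

α = atan 0.4 = 21.80°;  2α = 43.60°
n_0 = (-0.5650, +0.8251)
n_1 = (-0.9410, +0.3383)
n_2 = (-0.7155, -0.6986)
n_3 = (+0.8366, -0.5478)
n_4 = (+0.8060, +0.5919)
n_5 = (+0.2133, +0.9770)
  (0,1): δ = 144.18°  ·
  (0,2): δ = 80.09°  ·
  (0,3): δ = 22.38°  ✓
  (0,4): δ = 91.89°  ·
  (0,5): δ = 133.28°  ·
  (1,2): δ = 115.91°  ·
  (1,3): δ = 13.44°  ✓
  (1,4): δ = 56.07°  ·
  (1,5): δ = 97.46°  ·
  (2,3): δ = 77.53°  ·
  (2,4): δ = 8.02°  ✓
  (2,5): δ = 33.37°  ✓
  (3,4): δ = 110.49°  ·
  (3,5): δ = 69.10°  ·
  (4,5): δ = 138.61°  ·
antipodal pairs: 4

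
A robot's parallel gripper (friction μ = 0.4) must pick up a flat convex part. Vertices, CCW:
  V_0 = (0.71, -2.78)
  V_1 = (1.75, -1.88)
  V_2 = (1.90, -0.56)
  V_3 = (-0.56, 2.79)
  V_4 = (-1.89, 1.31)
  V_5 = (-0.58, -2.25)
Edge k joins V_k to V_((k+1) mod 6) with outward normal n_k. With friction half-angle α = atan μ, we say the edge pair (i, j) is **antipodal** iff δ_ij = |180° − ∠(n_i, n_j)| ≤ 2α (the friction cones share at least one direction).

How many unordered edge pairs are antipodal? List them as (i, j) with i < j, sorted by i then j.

α = atan 0.4 = 21.80°;  2α = 43.60°
n_0 = (+0.6544, -0.7562)
n_1 = (+0.9936, -0.1129)
n_2 = (+0.8060, +0.5919)
n_3 = (-0.7438, +0.6684)
n_4 = (-0.9385, -0.3453)
n_5 = (-0.3800, -0.9250)
  (0,1): δ = 137.36°  ·
  (0,2): δ = 94.58°  ·
  (0,3): δ = 7.18°  ✓
  (0,4): δ = 69.33°  ·
  (0,5): δ = 116.79°  ·
  (1,2): δ = 137.23°  ·
  (1,3): δ = 35.46°  ✓
  (1,4): δ = 26.69°  ✓
  (1,5): δ = 74.15°  ·
  (2,3): δ = 78.24°  ·
  (2,4): δ = 16.09°  ✓
  (2,5): δ = 31.37°  ✓
  (3,4): δ = 117.85°  ·
  (3,5): δ = 70.39°  ·
  (4,5): δ = 132.54°  ·
antipodal pairs: 5

count = 5; pairs: (0,3), (1,3), (1,4), (2,4), (2,5)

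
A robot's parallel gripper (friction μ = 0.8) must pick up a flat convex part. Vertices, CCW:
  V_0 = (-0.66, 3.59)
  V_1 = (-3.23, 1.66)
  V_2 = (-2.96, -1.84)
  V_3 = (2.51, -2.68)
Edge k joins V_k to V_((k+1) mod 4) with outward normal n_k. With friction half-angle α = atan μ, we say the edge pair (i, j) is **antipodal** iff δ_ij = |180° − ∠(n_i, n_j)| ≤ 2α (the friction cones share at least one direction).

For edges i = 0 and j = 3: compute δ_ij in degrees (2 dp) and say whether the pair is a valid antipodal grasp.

δ = 79.91°, invalid

α = atan 0.8 = 38.66°;  2α = 77.32°
edge 0: e_0 = (-2.57, -1.93);  n_0 = (-0.6005, +0.7996)
edge 3: e_3 = (-3.17, +6.27);  n_3 = (+0.8924, +0.4512)
∠(n_0, n_3) = 100.09°
δ = |180° − 100.09°| = 79.91°
79.91° > 2α = 77.32°  →  invalid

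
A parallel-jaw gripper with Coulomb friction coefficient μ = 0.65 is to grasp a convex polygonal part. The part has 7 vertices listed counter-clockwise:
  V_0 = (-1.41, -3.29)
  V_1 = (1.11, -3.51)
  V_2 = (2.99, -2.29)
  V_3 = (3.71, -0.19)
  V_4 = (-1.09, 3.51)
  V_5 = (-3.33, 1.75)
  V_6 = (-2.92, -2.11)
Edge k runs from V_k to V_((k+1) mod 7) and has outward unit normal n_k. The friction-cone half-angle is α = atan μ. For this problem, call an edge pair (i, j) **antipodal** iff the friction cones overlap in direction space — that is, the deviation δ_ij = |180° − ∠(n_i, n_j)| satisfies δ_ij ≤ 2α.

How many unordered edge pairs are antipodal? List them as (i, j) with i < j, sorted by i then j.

α = atan 0.65 = 33.02°;  2α = 66.05°
n_0 = (-0.0870, -0.9962)
n_1 = (+0.5444, -0.8389)
n_2 = (+0.9459, -0.3243)
n_3 = (+0.6105, +0.7920)
n_4 = (-0.6178, +0.7863)
n_5 = (-0.9944, -0.1056)
n_6 = (-0.6157, -0.7879)
  (0,1): δ = 142.03°  ·
  (0,2): δ = 103.94°  ·
  (0,3): δ = 32.64°  ✓
  (0,4): δ = 43.15°  ✓
  (0,5): δ = 101.05°  ·
  (0,6): δ = 146.98°  ·
  (1,2): δ = 141.91°  ·
  (1,3): δ = 70.61°  ·
  (1,4): δ = 5.18°  ✓
  (1,5): δ = 63.08°  ✓
  (1,6): δ = 109.01°  ·
  (2,3): δ = 108.70°  ·
  (2,4): δ = 32.92°  ✓
  (2,5): δ = 24.99°  ✓
  (2,6): δ = 70.92°  ·
  (3,4): δ = 104.22°  ·
  (3,5): δ = 46.31°  ✓
  (3,6): δ = 0.38°  ✓
  (4,5): δ = 122.09°  ·
  (4,6): δ = 76.16°  ·
  (5,6): δ = 134.07°  ·
antipodal pairs: 8

count = 8; pairs: (0,3), (0,4), (1,4), (1,5), (2,4), (2,5), (3,5), (3,6)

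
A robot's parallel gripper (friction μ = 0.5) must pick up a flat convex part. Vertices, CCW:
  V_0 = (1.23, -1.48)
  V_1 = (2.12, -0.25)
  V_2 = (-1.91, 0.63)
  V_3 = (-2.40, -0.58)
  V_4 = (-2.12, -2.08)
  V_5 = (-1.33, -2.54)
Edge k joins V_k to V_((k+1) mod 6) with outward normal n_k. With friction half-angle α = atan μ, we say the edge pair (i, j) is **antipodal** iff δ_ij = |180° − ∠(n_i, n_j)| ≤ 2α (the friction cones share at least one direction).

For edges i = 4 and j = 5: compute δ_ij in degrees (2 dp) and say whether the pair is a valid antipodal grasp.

δ = 127.30°, invalid

α = atan 0.5 = 26.57°;  2α = 53.13°
edge 4: e_4 = (+0.79, -0.46);  n_4 = (-0.5032, -0.8642)
edge 5: e_5 = (+2.56, +1.06);  n_5 = (+0.3826, -0.9239)
∠(n_4, n_5) = 52.70°
δ = |180° − 52.70°| = 127.30°
127.30° > 2α = 53.13°  →  invalid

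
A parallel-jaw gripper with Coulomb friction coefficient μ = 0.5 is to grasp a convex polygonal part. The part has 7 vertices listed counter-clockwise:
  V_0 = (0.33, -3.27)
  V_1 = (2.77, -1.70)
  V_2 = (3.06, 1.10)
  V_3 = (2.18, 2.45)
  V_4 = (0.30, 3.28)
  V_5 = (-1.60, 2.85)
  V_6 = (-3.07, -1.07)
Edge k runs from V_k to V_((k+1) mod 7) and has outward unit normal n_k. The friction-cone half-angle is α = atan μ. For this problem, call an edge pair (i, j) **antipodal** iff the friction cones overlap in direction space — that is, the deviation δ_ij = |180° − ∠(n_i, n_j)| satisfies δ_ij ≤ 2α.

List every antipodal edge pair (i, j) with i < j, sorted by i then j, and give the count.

α = atan 0.5 = 26.57°;  2α = 53.13°
n_0 = (+0.5411, -0.8410)
n_1 = (+0.9947, -0.1030)
n_2 = (+0.8377, +0.5461)
n_3 = (+0.4039, +0.9148)
n_4 = (-0.2207, +0.9753)
n_5 = (-0.9363, +0.3511)
n_6 = (-0.5433, -0.8396)
  (0,1): δ = 128.67°  ·
  (0,2): δ = 89.66°  ·
  (0,3): δ = 56.58°  ·
  (0,4): δ = 20.01°  ✓
  (0,5): δ = 36.68°  ✓
  (0,6): δ = 114.34°  ·
  (1,2): δ = 140.99°  ·
  (1,3): δ = 107.91°  ·
  (1,4): δ = 71.33°  ·
  (1,5): δ = 14.64°  ✓
  (1,6): δ = 63.01°  ·
  (2,3): δ = 146.92°  ·
  (2,4): δ = 110.35°  ·
  (2,5): δ = 53.65°  ·
  (2,6): δ = 24.00°  ✓
  (3,4): δ = 143.43°  ·
  (3,5): δ = 86.74°  ·
  (3,6): δ = 9.08°  ✓
  (4,5): δ = 123.31°  ·
  (4,6): δ = 45.66°  ✓
  (5,6): δ = 102.35°  ·
antipodal pairs: 6

count = 6; pairs: (0,4), (0,5), (1,5), (2,6), (3,6), (4,6)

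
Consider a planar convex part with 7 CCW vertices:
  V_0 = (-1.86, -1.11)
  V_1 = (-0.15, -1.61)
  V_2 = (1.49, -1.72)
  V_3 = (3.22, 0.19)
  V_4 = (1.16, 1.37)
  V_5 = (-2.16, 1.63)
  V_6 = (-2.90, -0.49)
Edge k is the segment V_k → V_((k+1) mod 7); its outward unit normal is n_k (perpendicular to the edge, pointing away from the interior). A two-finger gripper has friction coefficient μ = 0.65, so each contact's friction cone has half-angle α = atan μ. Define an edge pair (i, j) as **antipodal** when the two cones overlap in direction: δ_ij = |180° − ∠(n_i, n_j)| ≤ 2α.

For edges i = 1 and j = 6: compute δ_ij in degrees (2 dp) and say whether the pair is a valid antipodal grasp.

α = atan 0.65 = 33.02°;  2α = 66.05°
edge 1: e_1 = (+1.64, -0.11);  n_1 = (-0.0669, -0.9978)
edge 6: e_6 = (+1.04, -0.62);  n_6 = (-0.5121, -0.8589)
∠(n_1, n_6) = 26.96°
δ = |180° − 26.96°| = 153.04°
153.04° > 2α = 66.05°  →  invalid

δ = 153.04°, invalid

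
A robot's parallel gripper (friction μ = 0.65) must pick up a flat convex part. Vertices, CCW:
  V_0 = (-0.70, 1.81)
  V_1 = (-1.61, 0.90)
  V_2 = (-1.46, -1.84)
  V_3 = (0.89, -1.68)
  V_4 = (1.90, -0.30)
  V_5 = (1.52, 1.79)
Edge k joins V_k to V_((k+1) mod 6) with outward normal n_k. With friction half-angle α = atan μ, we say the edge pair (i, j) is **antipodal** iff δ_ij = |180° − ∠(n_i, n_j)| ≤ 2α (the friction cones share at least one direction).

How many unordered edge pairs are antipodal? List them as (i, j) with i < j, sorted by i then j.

α = atan 0.65 = 33.02°;  2α = 66.05°
n_0 = (-0.7071, +0.7071)
n_1 = (-0.9985, -0.0547)
n_2 = (+0.0679, -0.9977)
n_3 = (+0.8070, -0.5906)
n_4 = (+0.9839, +0.1789)
n_5 = (+0.0090, +1.0000)
  (0,1): δ = 131.87°  ·
  (0,2): δ = 41.11°  ✓
  (0,3): δ = 8.80°  ✓
  (0,4): δ = 55.30°  ✓
  (0,5): δ = 134.48°  ·
  (1,2): δ = 89.24°  ·
  (1,3): δ = 39.33°  ✓
  (1,4): δ = 7.17°  ✓
  (1,5): δ = 86.35°  ·
  (2,3): δ = 130.09°  ·
  (2,4): δ = 83.59°  ·
  (2,5): δ = 4.41°  ✓
  (3,4): δ = 133.50°  ·
  (3,5): δ = 54.32°  ✓
  (4,5): δ = 100.82°  ·
antipodal pairs: 7

count = 7; pairs: (0,2), (0,3), (0,4), (1,3), (1,4), (2,5), (3,5)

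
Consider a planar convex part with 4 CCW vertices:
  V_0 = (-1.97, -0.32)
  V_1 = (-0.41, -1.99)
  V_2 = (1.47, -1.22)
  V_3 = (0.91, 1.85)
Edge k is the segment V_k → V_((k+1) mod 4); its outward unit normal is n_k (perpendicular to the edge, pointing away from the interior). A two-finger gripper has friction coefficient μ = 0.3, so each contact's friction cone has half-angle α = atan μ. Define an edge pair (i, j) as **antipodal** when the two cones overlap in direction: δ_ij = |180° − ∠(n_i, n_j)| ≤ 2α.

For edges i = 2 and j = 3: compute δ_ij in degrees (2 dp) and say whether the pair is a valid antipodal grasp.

δ = 63.34°, invalid

α = atan 0.3 = 16.70°;  2α = 33.40°
edge 2: e_2 = (-0.56, +3.07);  n_2 = (+0.9838, +0.1794)
edge 3: e_3 = (-2.88, -2.17);  n_3 = (-0.6018, +0.7987)
∠(n_2, n_3) = 116.66°
δ = |180° − 116.66°| = 63.34°
63.34° > 2α = 33.40°  →  invalid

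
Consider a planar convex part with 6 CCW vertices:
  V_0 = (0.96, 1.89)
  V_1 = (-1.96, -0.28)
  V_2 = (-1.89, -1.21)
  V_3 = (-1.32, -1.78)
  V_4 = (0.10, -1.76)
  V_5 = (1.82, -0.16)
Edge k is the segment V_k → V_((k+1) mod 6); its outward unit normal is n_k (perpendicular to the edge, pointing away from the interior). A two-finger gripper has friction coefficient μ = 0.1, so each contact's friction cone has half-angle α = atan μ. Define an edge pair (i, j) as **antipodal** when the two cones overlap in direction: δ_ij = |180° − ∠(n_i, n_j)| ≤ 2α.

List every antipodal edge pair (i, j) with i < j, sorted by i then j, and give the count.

count = 1; pairs: (0,4)

α = atan 0.1 = 5.71°;  2α = 11.42°
n_0 = (-0.5965, +0.8026)
n_1 = (-0.9972, -0.0751)
n_2 = (-0.7071, -0.7071)
n_3 = (+0.0141, -0.9999)
n_4 = (+0.6811, -0.7322)
n_5 = (+0.9221, +0.3869)
  (0,1): δ = 122.31°  ·
  (0,2): δ = 81.62°  ·
  (0,3): δ = 35.81°  ·
  (0,4): δ = 6.31°  ✓
  (0,5): δ = 76.14°  ·
  (1,2): δ = 139.30°  ·
  (1,3): δ = 93.50°  ·
  (1,4): δ = 51.37°  ·
  (1,5): δ = 18.45°  ·
  (2,3): δ = 134.19°  ·
  (2,4): δ = 92.07°  ·
  (2,5): δ = 22.24°  ·
  (3,4): δ = 137.88°  ·
  (3,5): δ = 68.05°  ·
  (4,5): δ = 110.17°  ·
antipodal pairs: 1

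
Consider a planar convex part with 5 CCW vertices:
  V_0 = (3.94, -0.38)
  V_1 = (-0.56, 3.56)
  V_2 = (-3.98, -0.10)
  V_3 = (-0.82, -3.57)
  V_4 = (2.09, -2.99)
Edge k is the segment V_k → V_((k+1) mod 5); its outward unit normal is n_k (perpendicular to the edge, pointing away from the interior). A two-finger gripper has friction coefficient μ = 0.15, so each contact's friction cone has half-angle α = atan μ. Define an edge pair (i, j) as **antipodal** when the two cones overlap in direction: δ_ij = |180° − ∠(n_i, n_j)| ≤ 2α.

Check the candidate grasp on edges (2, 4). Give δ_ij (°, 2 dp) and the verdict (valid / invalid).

α = atan 0.15 = 8.53°;  2α = 17.06°
edge 2: e_2 = (+3.16, -3.47);  n_2 = (-0.7394, -0.6733)
edge 4: e_4 = (+1.85, +2.61);  n_4 = (+0.8158, -0.5783)
∠(n_2, n_4) = 102.35°
δ = |180° − 102.35°| = 77.65°
77.65° > 2α = 17.06°  →  invalid

δ = 77.65°, invalid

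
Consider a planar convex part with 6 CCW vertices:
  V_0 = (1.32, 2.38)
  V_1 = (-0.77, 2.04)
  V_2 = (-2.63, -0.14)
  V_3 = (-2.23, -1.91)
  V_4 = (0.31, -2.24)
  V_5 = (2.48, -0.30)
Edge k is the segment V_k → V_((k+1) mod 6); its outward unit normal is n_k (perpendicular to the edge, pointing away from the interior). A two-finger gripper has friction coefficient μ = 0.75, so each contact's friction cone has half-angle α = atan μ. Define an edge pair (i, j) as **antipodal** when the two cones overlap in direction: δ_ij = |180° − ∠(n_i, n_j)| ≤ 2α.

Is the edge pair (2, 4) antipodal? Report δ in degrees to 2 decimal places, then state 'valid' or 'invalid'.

α = atan 0.75 = 36.87°;  2α = 73.74°
edge 2: e_2 = (+0.40, -1.77);  n_2 = (-0.9754, -0.2204)
edge 4: e_4 = (+2.17, +1.94);  n_4 = (+0.6665, -0.7455)
∠(n_2, n_4) = 119.06°
δ = |180° − 119.06°| = 60.94°
60.94° ≤ 2α = 73.74°  →  valid

δ = 60.94°, valid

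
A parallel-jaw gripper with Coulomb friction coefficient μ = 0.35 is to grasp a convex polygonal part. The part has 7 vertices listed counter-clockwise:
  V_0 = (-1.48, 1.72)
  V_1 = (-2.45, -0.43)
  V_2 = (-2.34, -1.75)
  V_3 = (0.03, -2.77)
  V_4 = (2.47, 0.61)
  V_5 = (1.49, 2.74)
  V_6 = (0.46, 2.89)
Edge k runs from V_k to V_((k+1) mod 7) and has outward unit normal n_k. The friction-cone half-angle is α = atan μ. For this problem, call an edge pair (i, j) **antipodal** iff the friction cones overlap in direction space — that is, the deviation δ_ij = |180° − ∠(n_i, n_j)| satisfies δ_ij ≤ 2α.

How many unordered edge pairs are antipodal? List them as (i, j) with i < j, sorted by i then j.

α = atan 0.35 = 19.29°;  2α = 38.58°
n_0 = (-0.9115, +0.4112)
n_1 = (-0.9965, -0.0830)
n_2 = (-0.3953, -0.9185)
n_3 = (+0.8108, -0.5853)
n_4 = (+0.9085, +0.4180)
n_5 = (+0.1441, +0.9896)
n_6 = (-0.5164, +0.8563)
  (0,1): δ = 150.95°  ·
  (0,2): δ = 89.00°  ·
  (0,3): δ = 11.54°  ✓
  (0,4): δ = 48.99°  ·
  (0,5): δ = 106.00°  ·
  (0,6): δ = 145.38°  ·
  (1,2): δ = 118.05°  ·
  (1,3): δ = 40.59°  ·
  (1,4): δ = 19.94°  ✓
  (1,5): δ = 76.95°  ·
  (1,6): δ = 116.33°  ·
  (2,3): δ = 102.54°  ·
  (2,4): δ = 42.01°  ·
  (2,5): δ = 15.00°  ✓
  (2,6): δ = 54.38°  ·
  (3,4): δ = 119.47°  ·
  (3,5): δ = 62.46°  ·
  (3,6): δ = 23.08°  ✓
  (4,5): δ = 122.99°  ·
  (4,6): δ = 83.61°  ·
  (5,6): δ = 140.62°  ·
antipodal pairs: 4

count = 4; pairs: (0,3), (1,4), (2,5), (3,6)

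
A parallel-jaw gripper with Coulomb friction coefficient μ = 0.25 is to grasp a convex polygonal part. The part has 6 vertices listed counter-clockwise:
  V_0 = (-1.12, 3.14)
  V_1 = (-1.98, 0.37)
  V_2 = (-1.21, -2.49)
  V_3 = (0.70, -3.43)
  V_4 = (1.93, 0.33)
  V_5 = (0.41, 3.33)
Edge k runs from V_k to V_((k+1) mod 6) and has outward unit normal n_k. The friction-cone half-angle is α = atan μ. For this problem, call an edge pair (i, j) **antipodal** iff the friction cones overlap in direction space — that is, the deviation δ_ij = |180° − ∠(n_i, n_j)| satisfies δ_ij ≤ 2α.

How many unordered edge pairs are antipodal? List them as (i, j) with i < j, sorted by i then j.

α = atan 0.25 = 14.04°;  2α = 28.07°
n_0 = (-0.9550, +0.2965)
n_1 = (-0.9656, -0.2600)
n_2 = (-0.4416, -0.8972)
n_3 = (+0.9504, -0.3109)
n_4 = (+0.8920, +0.4520)
n_5 = (-0.1232, +0.9924)
  (0,1): δ = 147.68°  ·
  (0,2): δ = 98.96°  ·
  (0,3): δ = 0.87°  ✓
  (0,4): δ = 44.12°  ·
  (0,5): δ = 114.33°  ·
  (1,2): δ = 131.27°  ·
  (1,3): δ = 33.18°  ·
  (1,4): δ = 11.80°  ✓
  (1,5): δ = 82.01°  ·
  (2,3): δ = 81.91°  ·
  (2,4): δ = 36.93°  ·
  (2,5): δ = 33.28°  ·
  (3,4): δ = 135.02°  ·
  (3,5): δ = 64.81°  ·
  (4,5): δ = 109.79°  ·
antipodal pairs: 2

count = 2; pairs: (0,3), (1,4)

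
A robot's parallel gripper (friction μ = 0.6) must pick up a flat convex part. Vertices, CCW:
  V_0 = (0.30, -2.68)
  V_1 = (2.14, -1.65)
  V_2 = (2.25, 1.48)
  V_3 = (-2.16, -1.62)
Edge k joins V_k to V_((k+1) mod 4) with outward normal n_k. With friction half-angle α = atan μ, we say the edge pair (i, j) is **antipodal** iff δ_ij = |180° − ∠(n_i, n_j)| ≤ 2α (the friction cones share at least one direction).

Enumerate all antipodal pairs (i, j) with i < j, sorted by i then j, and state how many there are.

α = atan 0.6 = 30.96°;  2α = 61.93°
n_0 = (+0.4885, -0.8726)
n_1 = (+0.9994, -0.0351)
n_2 = (-0.5751, +0.8181)
n_3 = (-0.3957, -0.9184)
  (0,1): δ = 121.25°  ·
  (0,2): δ = 5.87°  ✓
  (0,3): δ = 127.45°  ·
  (1,2): δ = 52.88°  ✓
  (1,3): δ = 68.70°  ·
  (2,3): δ = 58.42°  ✓
antipodal pairs: 3

count = 3; pairs: (0,2), (1,2), (2,3)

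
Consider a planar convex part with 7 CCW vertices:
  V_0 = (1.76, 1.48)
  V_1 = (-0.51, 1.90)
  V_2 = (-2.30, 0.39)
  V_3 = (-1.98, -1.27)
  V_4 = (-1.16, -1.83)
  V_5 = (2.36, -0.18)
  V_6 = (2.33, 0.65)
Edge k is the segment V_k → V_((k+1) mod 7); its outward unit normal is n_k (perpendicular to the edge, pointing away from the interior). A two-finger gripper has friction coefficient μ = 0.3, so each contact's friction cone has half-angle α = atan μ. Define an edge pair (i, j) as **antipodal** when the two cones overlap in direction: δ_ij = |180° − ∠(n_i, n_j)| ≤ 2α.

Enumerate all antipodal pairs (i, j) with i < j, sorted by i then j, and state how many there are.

count = 5; pairs: (0,3), (1,4), (2,5), (2,6), (3,6)

α = atan 0.3 = 16.70°;  2α = 33.40°
n_0 = (+0.1819, +0.9833)
n_1 = (-0.6448, +0.7644)
n_2 = (-0.9819, -0.1893)
n_3 = (-0.5640, -0.8258)
n_4 = (+0.4244, -0.9055)
n_5 = (+0.9993, +0.0361)
n_6 = (+0.8243, +0.5661)
  (0,1): δ = 129.37°  ·
  (0,2): δ = 68.61°  ·
  (0,3): δ = 23.85°  ✓
  (0,4): δ = 35.60°  ·
  (0,5): δ = 102.55°  ·
  (0,6): δ = 134.96°  ·
  (1,2): δ = 119.24°  ·
  (1,3): δ = 74.48°  ·
  (1,4): δ = 15.04°  ✓
  (1,5): δ = 51.92°  ·
  (1,6): δ = 84.33°  ·
  (2,3): δ = 135.24°  ·
  (2,4): δ = 75.80°  ·
  (2,5): δ = 8.84°  ✓
  (2,6): δ = 23.57°  ✓
  (3,4): δ = 120.55°  ·
  (3,5): δ = 53.60°  ·
  (3,6): δ = 21.19°  ✓
  (4,5): δ = 113.04°  ·
  (4,6): δ = 80.64°  ·
  (5,6): δ = 147.59°  ·
antipodal pairs: 5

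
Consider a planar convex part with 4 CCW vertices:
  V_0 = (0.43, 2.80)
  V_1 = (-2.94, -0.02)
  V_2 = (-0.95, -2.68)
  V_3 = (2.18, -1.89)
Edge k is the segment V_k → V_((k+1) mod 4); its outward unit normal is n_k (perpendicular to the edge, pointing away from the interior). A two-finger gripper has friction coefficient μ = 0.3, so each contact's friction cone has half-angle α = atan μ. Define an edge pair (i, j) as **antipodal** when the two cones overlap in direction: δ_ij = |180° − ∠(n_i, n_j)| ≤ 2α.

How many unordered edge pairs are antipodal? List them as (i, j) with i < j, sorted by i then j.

α = atan 0.3 = 16.70°;  2α = 33.40°
n_0 = (-0.6417, +0.7669)
n_1 = (-0.8007, -0.5990)
n_2 = (+0.2447, -0.9696)
n_3 = (+0.9369, +0.3496)
  (0,1): δ = 93.12°  ·
  (0,2): δ = 25.76°  ✓
  (0,3): δ = 70.54°  ·
  (1,2): δ = 112.64°  ·
  (1,3): δ = 16.34°  ✓
  (2,3): δ = 83.70°  ·
antipodal pairs: 2

count = 2; pairs: (0,2), (1,3)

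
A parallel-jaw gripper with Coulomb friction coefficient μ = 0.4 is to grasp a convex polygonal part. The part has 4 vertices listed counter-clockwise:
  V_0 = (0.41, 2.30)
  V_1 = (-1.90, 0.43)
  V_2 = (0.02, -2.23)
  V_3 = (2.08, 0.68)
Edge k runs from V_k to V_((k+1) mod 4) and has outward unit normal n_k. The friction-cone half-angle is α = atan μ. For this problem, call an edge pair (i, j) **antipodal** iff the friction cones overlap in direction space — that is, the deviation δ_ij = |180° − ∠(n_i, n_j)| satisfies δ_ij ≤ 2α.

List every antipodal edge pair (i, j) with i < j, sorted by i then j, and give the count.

α = atan 0.4 = 21.80°;  2α = 43.60°
n_0 = (-0.6292, +0.7772)
n_1 = (-0.8108, -0.5853)
n_2 = (+0.8162, -0.5778)
n_3 = (+0.6963, +0.7178)
  (0,1): δ = 93.17°  ·
  (0,2): δ = 15.71°  ✓
  (0,3): δ = 96.88°  ·
  (1,2): δ = 71.12°  ·
  (1,3): δ = 10.05°  ✓
  (2,3): δ = 98.83°  ·
antipodal pairs: 2

count = 2; pairs: (0,2), (1,3)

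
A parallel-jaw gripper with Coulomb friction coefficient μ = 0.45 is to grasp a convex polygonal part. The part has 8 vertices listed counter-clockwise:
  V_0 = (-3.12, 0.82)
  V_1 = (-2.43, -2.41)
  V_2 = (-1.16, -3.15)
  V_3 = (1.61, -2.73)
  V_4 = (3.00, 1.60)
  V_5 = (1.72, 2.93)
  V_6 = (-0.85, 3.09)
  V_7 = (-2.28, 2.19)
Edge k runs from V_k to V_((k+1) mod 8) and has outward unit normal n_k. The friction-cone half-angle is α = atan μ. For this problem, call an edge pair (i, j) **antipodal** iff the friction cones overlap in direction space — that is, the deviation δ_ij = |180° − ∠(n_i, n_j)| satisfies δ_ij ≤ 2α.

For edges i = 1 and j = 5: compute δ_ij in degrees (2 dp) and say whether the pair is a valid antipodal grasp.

α = atan 0.45 = 24.23°;  2α = 48.46°
edge 1: e_1 = (+1.27, -0.74);  n_1 = (-0.5034, -0.8640)
edge 5: e_5 = (-2.57, +0.16);  n_5 = (+0.0621, +0.9981)
∠(n_1, n_5) = 153.33°
δ = |180° − 153.33°| = 26.67°
26.67° ≤ 2α = 48.46°  →  valid

δ = 26.67°, valid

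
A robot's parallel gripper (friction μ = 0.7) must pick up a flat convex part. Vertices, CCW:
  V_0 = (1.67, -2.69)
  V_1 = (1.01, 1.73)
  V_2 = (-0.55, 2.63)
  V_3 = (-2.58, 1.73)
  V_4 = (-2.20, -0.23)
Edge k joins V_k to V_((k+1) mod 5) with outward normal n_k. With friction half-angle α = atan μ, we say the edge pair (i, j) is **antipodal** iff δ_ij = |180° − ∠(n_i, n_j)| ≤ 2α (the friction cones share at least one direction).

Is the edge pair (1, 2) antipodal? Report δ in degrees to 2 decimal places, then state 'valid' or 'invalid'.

δ = 126.11°, invalid

α = atan 0.7 = 34.99°;  2α = 69.98°
edge 1: e_1 = (-1.56, +0.90);  n_1 = (+0.4997, +0.8662)
edge 2: e_2 = (-2.03, -0.90);  n_2 = (-0.4053, +0.9142)
∠(n_1, n_2) = 53.89°
δ = |180° − 53.89°| = 126.11°
126.11° > 2α = 69.98°  →  invalid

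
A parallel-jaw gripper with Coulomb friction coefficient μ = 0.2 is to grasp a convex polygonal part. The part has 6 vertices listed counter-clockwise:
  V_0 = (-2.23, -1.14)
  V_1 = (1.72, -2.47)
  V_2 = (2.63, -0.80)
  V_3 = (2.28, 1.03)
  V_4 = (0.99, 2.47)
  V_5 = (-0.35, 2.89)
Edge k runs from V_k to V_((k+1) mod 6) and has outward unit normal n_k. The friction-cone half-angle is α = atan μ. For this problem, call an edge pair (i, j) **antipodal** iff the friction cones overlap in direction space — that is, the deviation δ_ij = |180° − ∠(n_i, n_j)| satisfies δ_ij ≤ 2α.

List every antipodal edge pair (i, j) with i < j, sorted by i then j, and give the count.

count = 2; pairs: (0,4), (1,5)

α = atan 0.2 = 11.31°;  2α = 22.62°
n_0 = (-0.3191, -0.9477)
n_1 = (+0.8781, -0.4785)
n_2 = (+0.9822, +0.1879)
n_3 = (+0.7448, +0.6672)
n_4 = (+0.2991, +0.9542)
n_5 = (-0.9062, +0.4228)
  (0,1): δ = 99.98°  ·
  (0,2): δ = 60.56°  ·
  (0,3): δ = 29.54°  ·
  (0,4): δ = 1.21°  ✓
  (0,5): δ = 83.60°  ·
  (1,2): δ = 140.59°  ·
  (1,3): δ = 109.56°  ·
  (1,4): δ = 78.82°  ·
  (1,5): δ = 3.58°  ✓
  (2,3): δ = 148.97°  ·
  (2,4): δ = 118.23°  ·
  (2,5): δ = 35.84°  ·
  (3,4): δ = 149.26°  ·
  (3,5): δ = 66.86°  ·
  (4,5): δ = 97.61°  ·
antipodal pairs: 2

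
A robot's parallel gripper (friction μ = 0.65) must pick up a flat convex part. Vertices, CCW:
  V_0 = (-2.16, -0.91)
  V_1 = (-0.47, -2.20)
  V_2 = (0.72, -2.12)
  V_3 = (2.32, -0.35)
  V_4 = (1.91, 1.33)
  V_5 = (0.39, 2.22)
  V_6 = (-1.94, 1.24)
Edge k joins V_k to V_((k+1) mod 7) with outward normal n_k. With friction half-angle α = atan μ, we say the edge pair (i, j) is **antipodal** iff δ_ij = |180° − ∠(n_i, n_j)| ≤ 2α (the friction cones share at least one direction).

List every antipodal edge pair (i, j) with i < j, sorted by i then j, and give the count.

count = 9; pairs: (0,3), (0,4), (0,5), (1,4), (1,5), (2,5), (2,6), (3,6), (4,6)

α = atan 0.65 = 33.02°;  2α = 66.05°
n_0 = (-0.6068, -0.7949)
n_1 = (+0.0671, -0.9977)
n_2 = (+0.7418, -0.6706)
n_3 = (+0.9715, +0.2371)
n_4 = (+0.5053, +0.8630)
n_5 = (-0.3877, +0.9218)
n_6 = (-0.9948, +0.1018)
  (0,1): δ = 138.80°  ·
  (0,2): δ = 94.76°  ·
  (0,3): δ = 38.93°  ✓
  (0,4): δ = 7.00°  ✓
  (0,5): δ = 60.17°  ✓
  (0,6): δ = 121.51°  ·
  (1,2): δ = 135.96°  ·
  (1,3): δ = 80.13°  ·
  (1,4): δ = 34.20°  ✓
  (1,5): δ = 18.97°  ✓
  (1,6): δ = 80.31°  ·
  (2,3): δ = 124.17°  ·
  (2,4): δ = 78.24°  ·
  (2,5): δ = 25.08°  ✓
  (2,6): δ = 36.27°  ✓
  (3,4): δ = 134.06°  ·
  (3,5): δ = 80.90°  ·
  (3,6): δ = 19.56°  ✓
  (4,5): δ = 126.84°  ·
  (4,6): δ = 65.49°  ✓
  (5,6): δ = 118.65°  ·
antipodal pairs: 9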